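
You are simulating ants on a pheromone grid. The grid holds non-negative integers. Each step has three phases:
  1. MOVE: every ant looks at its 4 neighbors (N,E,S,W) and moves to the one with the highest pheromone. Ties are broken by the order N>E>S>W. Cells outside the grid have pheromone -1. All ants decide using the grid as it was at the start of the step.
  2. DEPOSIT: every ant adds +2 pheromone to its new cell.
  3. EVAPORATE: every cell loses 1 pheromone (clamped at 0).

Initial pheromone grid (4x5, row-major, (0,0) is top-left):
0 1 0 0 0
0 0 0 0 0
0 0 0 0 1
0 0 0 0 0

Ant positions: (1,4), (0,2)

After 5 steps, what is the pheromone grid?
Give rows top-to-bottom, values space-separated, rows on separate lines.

After step 1: ants at (2,4),(0,1)
  0 2 0 0 0
  0 0 0 0 0
  0 0 0 0 2
  0 0 0 0 0
After step 2: ants at (1,4),(0,2)
  0 1 1 0 0
  0 0 0 0 1
  0 0 0 0 1
  0 0 0 0 0
After step 3: ants at (2,4),(0,1)
  0 2 0 0 0
  0 0 0 0 0
  0 0 0 0 2
  0 0 0 0 0
After step 4: ants at (1,4),(0,2)
  0 1 1 0 0
  0 0 0 0 1
  0 0 0 0 1
  0 0 0 0 0
After step 5: ants at (2,4),(0,1)
  0 2 0 0 0
  0 0 0 0 0
  0 0 0 0 2
  0 0 0 0 0

0 2 0 0 0
0 0 0 0 0
0 0 0 0 2
0 0 0 0 0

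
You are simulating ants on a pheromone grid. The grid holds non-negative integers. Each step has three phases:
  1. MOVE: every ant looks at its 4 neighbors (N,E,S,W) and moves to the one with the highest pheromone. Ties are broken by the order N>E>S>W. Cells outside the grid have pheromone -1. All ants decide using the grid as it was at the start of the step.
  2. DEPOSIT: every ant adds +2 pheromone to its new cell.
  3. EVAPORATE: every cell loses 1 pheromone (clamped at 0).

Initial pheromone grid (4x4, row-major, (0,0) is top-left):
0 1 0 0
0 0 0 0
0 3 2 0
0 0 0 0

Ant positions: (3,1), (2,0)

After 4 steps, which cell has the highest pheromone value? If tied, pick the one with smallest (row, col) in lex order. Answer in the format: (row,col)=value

Answer: (2,1)=7

Derivation:
Step 1: ant0:(3,1)->N->(2,1) | ant1:(2,0)->E->(2,1)
  grid max=6 at (2,1)
Step 2: ant0:(2,1)->E->(2,2) | ant1:(2,1)->E->(2,2)
  grid max=5 at (2,1)
Step 3: ant0:(2,2)->W->(2,1) | ant1:(2,2)->W->(2,1)
  grid max=8 at (2,1)
Step 4: ant0:(2,1)->E->(2,2) | ant1:(2,1)->E->(2,2)
  grid max=7 at (2,1)
Final grid:
  0 0 0 0
  0 0 0 0
  0 7 6 0
  0 0 0 0
Max pheromone 7 at (2,1)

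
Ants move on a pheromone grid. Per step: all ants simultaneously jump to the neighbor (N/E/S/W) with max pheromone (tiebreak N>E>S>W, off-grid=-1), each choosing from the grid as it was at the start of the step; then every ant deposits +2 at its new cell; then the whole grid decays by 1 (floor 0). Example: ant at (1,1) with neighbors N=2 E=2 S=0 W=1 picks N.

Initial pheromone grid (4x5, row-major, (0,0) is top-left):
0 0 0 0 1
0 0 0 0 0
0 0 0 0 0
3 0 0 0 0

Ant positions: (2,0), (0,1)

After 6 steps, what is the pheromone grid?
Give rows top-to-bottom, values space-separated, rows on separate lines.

After step 1: ants at (3,0),(0,2)
  0 0 1 0 0
  0 0 0 0 0
  0 0 0 0 0
  4 0 0 0 0
After step 2: ants at (2,0),(0,3)
  0 0 0 1 0
  0 0 0 0 0
  1 0 0 0 0
  3 0 0 0 0
After step 3: ants at (3,0),(0,4)
  0 0 0 0 1
  0 0 0 0 0
  0 0 0 0 0
  4 0 0 0 0
After step 4: ants at (2,0),(1,4)
  0 0 0 0 0
  0 0 0 0 1
  1 0 0 0 0
  3 0 0 0 0
After step 5: ants at (3,0),(0,4)
  0 0 0 0 1
  0 0 0 0 0
  0 0 0 0 0
  4 0 0 0 0
After step 6: ants at (2,0),(1,4)
  0 0 0 0 0
  0 0 0 0 1
  1 0 0 0 0
  3 0 0 0 0

0 0 0 0 0
0 0 0 0 1
1 0 0 0 0
3 0 0 0 0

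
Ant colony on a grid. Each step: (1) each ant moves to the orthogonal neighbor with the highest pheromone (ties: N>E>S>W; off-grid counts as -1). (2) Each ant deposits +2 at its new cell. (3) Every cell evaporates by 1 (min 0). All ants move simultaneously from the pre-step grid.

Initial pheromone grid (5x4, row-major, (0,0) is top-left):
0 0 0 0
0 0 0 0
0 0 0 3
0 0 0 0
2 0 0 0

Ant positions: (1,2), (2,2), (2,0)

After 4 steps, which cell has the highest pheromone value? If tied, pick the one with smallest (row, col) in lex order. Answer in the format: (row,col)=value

Step 1: ant0:(1,2)->N->(0,2) | ant1:(2,2)->E->(2,3) | ant2:(2,0)->N->(1,0)
  grid max=4 at (2,3)
Step 2: ant0:(0,2)->E->(0,3) | ant1:(2,3)->N->(1,3) | ant2:(1,0)->N->(0,0)
  grid max=3 at (2,3)
Step 3: ant0:(0,3)->S->(1,3) | ant1:(1,3)->S->(2,3) | ant2:(0,0)->E->(0,1)
  grid max=4 at (2,3)
Step 4: ant0:(1,3)->S->(2,3) | ant1:(2,3)->N->(1,3) | ant2:(0,1)->E->(0,2)
  grid max=5 at (2,3)
Final grid:
  0 0 1 0
  0 0 0 3
  0 0 0 5
  0 0 0 0
  0 0 0 0
Max pheromone 5 at (2,3)

Answer: (2,3)=5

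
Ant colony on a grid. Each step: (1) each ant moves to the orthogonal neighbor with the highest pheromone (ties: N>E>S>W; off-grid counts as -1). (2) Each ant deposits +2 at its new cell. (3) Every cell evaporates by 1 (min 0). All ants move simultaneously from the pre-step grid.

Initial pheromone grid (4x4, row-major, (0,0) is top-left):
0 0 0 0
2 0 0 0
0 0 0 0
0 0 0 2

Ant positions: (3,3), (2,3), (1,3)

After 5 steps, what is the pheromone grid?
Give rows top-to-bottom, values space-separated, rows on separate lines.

After step 1: ants at (2,3),(3,3),(0,3)
  0 0 0 1
  1 0 0 0
  0 0 0 1
  0 0 0 3
After step 2: ants at (3,3),(2,3),(1,3)
  0 0 0 0
  0 0 0 1
  0 0 0 2
  0 0 0 4
After step 3: ants at (2,3),(3,3),(2,3)
  0 0 0 0
  0 0 0 0
  0 0 0 5
  0 0 0 5
After step 4: ants at (3,3),(2,3),(3,3)
  0 0 0 0
  0 0 0 0
  0 0 0 6
  0 0 0 8
After step 5: ants at (2,3),(3,3),(2,3)
  0 0 0 0
  0 0 0 0
  0 0 0 9
  0 0 0 9

0 0 0 0
0 0 0 0
0 0 0 9
0 0 0 9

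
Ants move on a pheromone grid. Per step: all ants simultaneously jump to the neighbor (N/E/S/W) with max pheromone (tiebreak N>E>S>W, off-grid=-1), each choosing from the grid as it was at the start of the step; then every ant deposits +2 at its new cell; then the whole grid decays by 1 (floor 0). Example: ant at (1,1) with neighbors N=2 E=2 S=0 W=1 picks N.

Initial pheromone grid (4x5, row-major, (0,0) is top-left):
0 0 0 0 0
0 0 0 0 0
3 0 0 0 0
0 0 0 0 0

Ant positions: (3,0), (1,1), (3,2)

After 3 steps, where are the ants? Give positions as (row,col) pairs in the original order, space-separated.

Step 1: ant0:(3,0)->N->(2,0) | ant1:(1,1)->N->(0,1) | ant2:(3,2)->N->(2,2)
  grid max=4 at (2,0)
Step 2: ant0:(2,0)->N->(1,0) | ant1:(0,1)->E->(0,2) | ant2:(2,2)->N->(1,2)
  grid max=3 at (2,0)
Step 3: ant0:(1,0)->S->(2,0) | ant1:(0,2)->S->(1,2) | ant2:(1,2)->N->(0,2)
  grid max=4 at (2,0)

(2,0) (1,2) (0,2)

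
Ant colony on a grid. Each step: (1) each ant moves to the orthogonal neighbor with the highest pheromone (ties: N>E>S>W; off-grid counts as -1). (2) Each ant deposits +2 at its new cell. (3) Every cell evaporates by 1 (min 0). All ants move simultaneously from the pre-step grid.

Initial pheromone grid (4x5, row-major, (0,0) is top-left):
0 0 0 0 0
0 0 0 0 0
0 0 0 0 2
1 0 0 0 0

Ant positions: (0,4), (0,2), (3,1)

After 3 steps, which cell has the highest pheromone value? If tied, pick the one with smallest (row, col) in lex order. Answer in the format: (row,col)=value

Answer: (1,4)=3

Derivation:
Step 1: ant0:(0,4)->S->(1,4) | ant1:(0,2)->E->(0,3) | ant2:(3,1)->W->(3,0)
  grid max=2 at (3,0)
Step 2: ant0:(1,4)->S->(2,4) | ant1:(0,3)->E->(0,4) | ant2:(3,0)->N->(2,0)
  grid max=2 at (2,4)
Step 3: ant0:(2,4)->N->(1,4) | ant1:(0,4)->S->(1,4) | ant2:(2,0)->S->(3,0)
  grid max=3 at (1,4)
Final grid:
  0 0 0 0 0
  0 0 0 0 3
  0 0 0 0 1
  2 0 0 0 0
Max pheromone 3 at (1,4)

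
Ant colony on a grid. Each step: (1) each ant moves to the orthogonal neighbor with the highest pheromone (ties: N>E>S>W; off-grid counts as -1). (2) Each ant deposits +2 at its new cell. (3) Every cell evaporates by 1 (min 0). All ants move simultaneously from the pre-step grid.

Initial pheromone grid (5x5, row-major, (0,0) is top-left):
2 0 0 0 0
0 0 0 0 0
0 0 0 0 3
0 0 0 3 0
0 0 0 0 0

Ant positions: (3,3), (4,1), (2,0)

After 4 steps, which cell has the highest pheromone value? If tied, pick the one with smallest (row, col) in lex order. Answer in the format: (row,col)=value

Answer: (2,4)=3

Derivation:
Step 1: ant0:(3,3)->N->(2,3) | ant1:(4,1)->N->(3,1) | ant2:(2,0)->N->(1,0)
  grid max=2 at (2,4)
Step 2: ant0:(2,3)->E->(2,4) | ant1:(3,1)->N->(2,1) | ant2:(1,0)->N->(0,0)
  grid max=3 at (2,4)
Step 3: ant0:(2,4)->N->(1,4) | ant1:(2,1)->N->(1,1) | ant2:(0,0)->E->(0,1)
  grid max=2 at (2,4)
Step 4: ant0:(1,4)->S->(2,4) | ant1:(1,1)->N->(0,1) | ant2:(0,1)->S->(1,1)
  grid max=3 at (2,4)
Final grid:
  0 2 0 0 0
  0 2 0 0 0
  0 0 0 0 3
  0 0 0 0 0
  0 0 0 0 0
Max pheromone 3 at (2,4)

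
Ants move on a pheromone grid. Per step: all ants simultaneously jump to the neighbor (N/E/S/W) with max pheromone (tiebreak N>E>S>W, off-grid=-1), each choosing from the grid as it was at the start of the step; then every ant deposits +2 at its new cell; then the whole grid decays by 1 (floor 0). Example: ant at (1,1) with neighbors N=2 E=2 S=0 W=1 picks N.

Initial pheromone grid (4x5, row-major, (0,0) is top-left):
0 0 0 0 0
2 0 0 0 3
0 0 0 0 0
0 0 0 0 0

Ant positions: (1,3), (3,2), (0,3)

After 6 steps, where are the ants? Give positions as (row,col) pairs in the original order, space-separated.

Step 1: ant0:(1,3)->E->(1,4) | ant1:(3,2)->N->(2,2) | ant2:(0,3)->E->(0,4)
  grid max=4 at (1,4)
Step 2: ant0:(1,4)->N->(0,4) | ant1:(2,2)->N->(1,2) | ant2:(0,4)->S->(1,4)
  grid max=5 at (1,4)
Step 3: ant0:(0,4)->S->(1,4) | ant1:(1,2)->N->(0,2) | ant2:(1,4)->N->(0,4)
  grid max=6 at (1,4)
Step 4: ant0:(1,4)->N->(0,4) | ant1:(0,2)->E->(0,3) | ant2:(0,4)->S->(1,4)
  grid max=7 at (1,4)
Step 5: ant0:(0,4)->S->(1,4) | ant1:(0,3)->E->(0,4) | ant2:(1,4)->N->(0,4)
  grid max=8 at (1,4)
Step 6: ant0:(1,4)->N->(0,4) | ant1:(0,4)->S->(1,4) | ant2:(0,4)->S->(1,4)
  grid max=11 at (1,4)

(0,4) (1,4) (1,4)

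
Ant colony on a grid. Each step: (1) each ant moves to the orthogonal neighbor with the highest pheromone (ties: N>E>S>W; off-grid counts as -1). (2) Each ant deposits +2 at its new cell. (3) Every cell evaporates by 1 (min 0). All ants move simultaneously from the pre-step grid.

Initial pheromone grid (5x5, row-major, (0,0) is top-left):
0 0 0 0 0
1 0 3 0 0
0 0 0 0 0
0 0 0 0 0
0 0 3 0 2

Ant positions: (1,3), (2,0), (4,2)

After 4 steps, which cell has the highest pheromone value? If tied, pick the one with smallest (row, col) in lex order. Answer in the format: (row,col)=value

Answer: (1,2)=3

Derivation:
Step 1: ant0:(1,3)->W->(1,2) | ant1:(2,0)->N->(1,0) | ant2:(4,2)->N->(3,2)
  grid max=4 at (1,2)
Step 2: ant0:(1,2)->N->(0,2) | ant1:(1,0)->N->(0,0) | ant2:(3,2)->S->(4,2)
  grid max=3 at (1,2)
Step 3: ant0:(0,2)->S->(1,2) | ant1:(0,0)->S->(1,0) | ant2:(4,2)->N->(3,2)
  grid max=4 at (1,2)
Step 4: ant0:(1,2)->N->(0,2) | ant1:(1,0)->N->(0,0) | ant2:(3,2)->S->(4,2)
  grid max=3 at (1,2)
Final grid:
  1 0 1 0 0
  1 0 3 0 0
  0 0 0 0 0
  0 0 0 0 0
  0 0 3 0 0
Max pheromone 3 at (1,2)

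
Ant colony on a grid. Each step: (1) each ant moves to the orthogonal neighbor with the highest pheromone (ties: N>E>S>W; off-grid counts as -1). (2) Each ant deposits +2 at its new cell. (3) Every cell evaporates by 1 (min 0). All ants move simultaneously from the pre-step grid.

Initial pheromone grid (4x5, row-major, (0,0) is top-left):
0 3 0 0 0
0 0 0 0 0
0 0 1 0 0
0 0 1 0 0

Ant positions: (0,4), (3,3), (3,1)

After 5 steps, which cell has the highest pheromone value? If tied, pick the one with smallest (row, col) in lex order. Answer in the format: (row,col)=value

Step 1: ant0:(0,4)->S->(1,4) | ant1:(3,3)->W->(3,2) | ant2:(3,1)->E->(3,2)
  grid max=4 at (3,2)
Step 2: ant0:(1,4)->N->(0,4) | ant1:(3,2)->N->(2,2) | ant2:(3,2)->N->(2,2)
  grid max=3 at (2,2)
Step 3: ant0:(0,4)->S->(1,4) | ant1:(2,2)->S->(3,2) | ant2:(2,2)->S->(3,2)
  grid max=6 at (3,2)
Step 4: ant0:(1,4)->N->(0,4) | ant1:(3,2)->N->(2,2) | ant2:(3,2)->N->(2,2)
  grid max=5 at (2,2)
Step 5: ant0:(0,4)->S->(1,4) | ant1:(2,2)->S->(3,2) | ant2:(2,2)->S->(3,2)
  grid max=8 at (3,2)
Final grid:
  0 0 0 0 0
  0 0 0 0 1
  0 0 4 0 0
  0 0 8 0 0
Max pheromone 8 at (3,2)

Answer: (3,2)=8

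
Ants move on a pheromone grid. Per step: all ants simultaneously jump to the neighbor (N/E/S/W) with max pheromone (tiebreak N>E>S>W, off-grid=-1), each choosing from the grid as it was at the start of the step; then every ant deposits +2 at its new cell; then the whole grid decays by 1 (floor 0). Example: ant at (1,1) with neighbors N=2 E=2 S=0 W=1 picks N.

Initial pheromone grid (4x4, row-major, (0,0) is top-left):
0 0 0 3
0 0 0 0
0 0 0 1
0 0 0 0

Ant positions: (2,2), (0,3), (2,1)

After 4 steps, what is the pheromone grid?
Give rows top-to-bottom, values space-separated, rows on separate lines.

After step 1: ants at (2,3),(1,3),(1,1)
  0 0 0 2
  0 1 0 1
  0 0 0 2
  0 0 0 0
After step 2: ants at (1,3),(0,3),(0,1)
  0 1 0 3
  0 0 0 2
  0 0 0 1
  0 0 0 0
After step 3: ants at (0,3),(1,3),(0,2)
  0 0 1 4
  0 0 0 3
  0 0 0 0
  0 0 0 0
After step 4: ants at (1,3),(0,3),(0,3)
  0 0 0 7
  0 0 0 4
  0 0 0 0
  0 0 0 0

0 0 0 7
0 0 0 4
0 0 0 0
0 0 0 0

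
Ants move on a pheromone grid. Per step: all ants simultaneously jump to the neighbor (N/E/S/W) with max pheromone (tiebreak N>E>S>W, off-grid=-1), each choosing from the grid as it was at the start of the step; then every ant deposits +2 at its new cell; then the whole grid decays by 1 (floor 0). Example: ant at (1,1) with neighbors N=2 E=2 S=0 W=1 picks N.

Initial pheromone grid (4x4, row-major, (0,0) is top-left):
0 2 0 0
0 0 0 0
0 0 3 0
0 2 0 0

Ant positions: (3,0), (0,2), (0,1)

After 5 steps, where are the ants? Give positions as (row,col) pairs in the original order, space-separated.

Step 1: ant0:(3,0)->E->(3,1) | ant1:(0,2)->W->(0,1) | ant2:(0,1)->E->(0,2)
  grid max=3 at (0,1)
Step 2: ant0:(3,1)->N->(2,1) | ant1:(0,1)->E->(0,2) | ant2:(0,2)->W->(0,1)
  grid max=4 at (0,1)
Step 3: ant0:(2,1)->S->(3,1) | ant1:(0,2)->W->(0,1) | ant2:(0,1)->E->(0,2)
  grid max=5 at (0,1)
Step 4: ant0:(3,1)->N->(2,1) | ant1:(0,1)->E->(0,2) | ant2:(0,2)->W->(0,1)
  grid max=6 at (0,1)
Step 5: ant0:(2,1)->S->(3,1) | ant1:(0,2)->W->(0,1) | ant2:(0,1)->E->(0,2)
  grid max=7 at (0,1)

(3,1) (0,1) (0,2)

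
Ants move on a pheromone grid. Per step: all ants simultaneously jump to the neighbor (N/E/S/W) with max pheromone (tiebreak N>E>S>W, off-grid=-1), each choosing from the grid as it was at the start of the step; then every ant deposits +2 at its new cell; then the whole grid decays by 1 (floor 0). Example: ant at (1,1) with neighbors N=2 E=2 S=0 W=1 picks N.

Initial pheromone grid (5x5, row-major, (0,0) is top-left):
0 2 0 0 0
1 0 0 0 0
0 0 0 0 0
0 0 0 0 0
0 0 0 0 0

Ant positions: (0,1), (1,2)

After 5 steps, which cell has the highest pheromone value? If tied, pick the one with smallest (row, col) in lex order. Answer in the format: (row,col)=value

Step 1: ant0:(0,1)->E->(0,2) | ant1:(1,2)->N->(0,2)
  grid max=3 at (0,2)
Step 2: ant0:(0,2)->W->(0,1) | ant1:(0,2)->W->(0,1)
  grid max=4 at (0,1)
Step 3: ant0:(0,1)->E->(0,2) | ant1:(0,1)->E->(0,2)
  grid max=5 at (0,2)
Step 4: ant0:(0,2)->W->(0,1) | ant1:(0,2)->W->(0,1)
  grid max=6 at (0,1)
Step 5: ant0:(0,1)->E->(0,2) | ant1:(0,1)->E->(0,2)
  grid max=7 at (0,2)
Final grid:
  0 5 7 0 0
  0 0 0 0 0
  0 0 0 0 0
  0 0 0 0 0
  0 0 0 0 0
Max pheromone 7 at (0,2)

Answer: (0,2)=7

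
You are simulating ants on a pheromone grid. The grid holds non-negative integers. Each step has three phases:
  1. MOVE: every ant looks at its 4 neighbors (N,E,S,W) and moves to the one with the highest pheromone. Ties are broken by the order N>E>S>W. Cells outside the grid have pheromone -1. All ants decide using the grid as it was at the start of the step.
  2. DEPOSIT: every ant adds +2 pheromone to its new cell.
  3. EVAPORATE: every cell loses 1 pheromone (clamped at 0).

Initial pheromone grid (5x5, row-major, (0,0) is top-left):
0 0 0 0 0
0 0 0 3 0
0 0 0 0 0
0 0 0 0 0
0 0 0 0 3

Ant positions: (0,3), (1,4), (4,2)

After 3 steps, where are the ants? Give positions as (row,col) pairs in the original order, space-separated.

Step 1: ant0:(0,3)->S->(1,3) | ant1:(1,4)->W->(1,3) | ant2:(4,2)->N->(3,2)
  grid max=6 at (1,3)
Step 2: ant0:(1,3)->N->(0,3) | ant1:(1,3)->N->(0,3) | ant2:(3,2)->N->(2,2)
  grid max=5 at (1,3)
Step 3: ant0:(0,3)->S->(1,3) | ant1:(0,3)->S->(1,3) | ant2:(2,2)->N->(1,2)
  grid max=8 at (1,3)

(1,3) (1,3) (1,2)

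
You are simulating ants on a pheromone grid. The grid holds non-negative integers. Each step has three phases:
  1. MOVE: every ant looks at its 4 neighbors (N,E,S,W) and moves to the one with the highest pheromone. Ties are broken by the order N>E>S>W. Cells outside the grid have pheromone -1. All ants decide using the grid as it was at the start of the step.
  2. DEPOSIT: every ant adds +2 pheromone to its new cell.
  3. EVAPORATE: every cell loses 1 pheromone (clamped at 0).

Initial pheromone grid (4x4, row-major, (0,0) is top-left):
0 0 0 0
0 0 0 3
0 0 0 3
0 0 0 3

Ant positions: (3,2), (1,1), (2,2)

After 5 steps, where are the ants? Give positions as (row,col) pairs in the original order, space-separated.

Step 1: ant0:(3,2)->E->(3,3) | ant1:(1,1)->N->(0,1) | ant2:(2,2)->E->(2,3)
  grid max=4 at (2,3)
Step 2: ant0:(3,3)->N->(2,3) | ant1:(0,1)->E->(0,2) | ant2:(2,3)->S->(3,3)
  grid max=5 at (2,3)
Step 3: ant0:(2,3)->S->(3,3) | ant1:(0,2)->E->(0,3) | ant2:(3,3)->N->(2,3)
  grid max=6 at (2,3)
Step 4: ant0:(3,3)->N->(2,3) | ant1:(0,3)->S->(1,3) | ant2:(2,3)->S->(3,3)
  grid max=7 at (2,3)
Step 5: ant0:(2,3)->S->(3,3) | ant1:(1,3)->S->(2,3) | ant2:(3,3)->N->(2,3)
  grid max=10 at (2,3)

(3,3) (2,3) (2,3)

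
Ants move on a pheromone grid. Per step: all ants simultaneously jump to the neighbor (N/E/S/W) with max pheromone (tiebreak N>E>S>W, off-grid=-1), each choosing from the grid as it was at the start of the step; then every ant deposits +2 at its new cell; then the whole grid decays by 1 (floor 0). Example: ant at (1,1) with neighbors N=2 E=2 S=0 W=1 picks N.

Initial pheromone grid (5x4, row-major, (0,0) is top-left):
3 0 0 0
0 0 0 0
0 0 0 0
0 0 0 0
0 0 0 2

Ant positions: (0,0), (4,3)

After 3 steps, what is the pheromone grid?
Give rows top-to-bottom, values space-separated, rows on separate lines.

After step 1: ants at (0,1),(3,3)
  2 1 0 0
  0 0 0 0
  0 0 0 0
  0 0 0 1
  0 0 0 1
After step 2: ants at (0,0),(4,3)
  3 0 0 0
  0 0 0 0
  0 0 0 0
  0 0 0 0
  0 0 0 2
After step 3: ants at (0,1),(3,3)
  2 1 0 0
  0 0 0 0
  0 0 0 0
  0 0 0 1
  0 0 0 1

2 1 0 0
0 0 0 0
0 0 0 0
0 0 0 1
0 0 0 1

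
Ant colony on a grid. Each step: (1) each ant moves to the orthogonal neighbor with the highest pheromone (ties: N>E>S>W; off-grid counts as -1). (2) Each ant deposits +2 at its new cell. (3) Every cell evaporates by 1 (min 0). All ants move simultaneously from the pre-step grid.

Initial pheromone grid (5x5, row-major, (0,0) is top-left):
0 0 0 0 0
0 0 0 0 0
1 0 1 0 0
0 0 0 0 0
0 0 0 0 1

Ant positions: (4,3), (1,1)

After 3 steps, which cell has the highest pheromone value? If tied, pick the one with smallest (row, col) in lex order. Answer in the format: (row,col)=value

Answer: (4,4)=2

Derivation:
Step 1: ant0:(4,3)->E->(4,4) | ant1:(1,1)->N->(0,1)
  grid max=2 at (4,4)
Step 2: ant0:(4,4)->N->(3,4) | ant1:(0,1)->E->(0,2)
  grid max=1 at (0,2)
Step 3: ant0:(3,4)->S->(4,4) | ant1:(0,2)->E->(0,3)
  grid max=2 at (4,4)
Final grid:
  0 0 0 1 0
  0 0 0 0 0
  0 0 0 0 0
  0 0 0 0 0
  0 0 0 0 2
Max pheromone 2 at (4,4)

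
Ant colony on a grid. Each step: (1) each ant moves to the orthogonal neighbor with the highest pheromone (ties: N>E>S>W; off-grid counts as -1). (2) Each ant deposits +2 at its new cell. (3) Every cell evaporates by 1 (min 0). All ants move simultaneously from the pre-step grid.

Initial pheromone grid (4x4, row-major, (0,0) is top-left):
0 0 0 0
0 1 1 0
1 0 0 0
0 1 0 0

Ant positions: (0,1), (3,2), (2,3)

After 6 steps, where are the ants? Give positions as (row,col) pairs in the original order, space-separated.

Step 1: ant0:(0,1)->S->(1,1) | ant1:(3,2)->W->(3,1) | ant2:(2,3)->N->(1,3)
  grid max=2 at (1,1)
Step 2: ant0:(1,1)->N->(0,1) | ant1:(3,1)->N->(2,1) | ant2:(1,3)->N->(0,3)
  grid max=1 at (0,1)
Step 3: ant0:(0,1)->S->(1,1) | ant1:(2,1)->N->(1,1) | ant2:(0,3)->S->(1,3)
  grid max=4 at (1,1)
Step 4: ant0:(1,1)->N->(0,1) | ant1:(1,1)->N->(0,1) | ant2:(1,3)->N->(0,3)
  grid max=3 at (0,1)
Step 5: ant0:(0,1)->S->(1,1) | ant1:(0,1)->S->(1,1) | ant2:(0,3)->S->(1,3)
  grid max=6 at (1,1)
Step 6: ant0:(1,1)->N->(0,1) | ant1:(1,1)->N->(0,1) | ant2:(1,3)->N->(0,3)
  grid max=5 at (0,1)

(0,1) (0,1) (0,3)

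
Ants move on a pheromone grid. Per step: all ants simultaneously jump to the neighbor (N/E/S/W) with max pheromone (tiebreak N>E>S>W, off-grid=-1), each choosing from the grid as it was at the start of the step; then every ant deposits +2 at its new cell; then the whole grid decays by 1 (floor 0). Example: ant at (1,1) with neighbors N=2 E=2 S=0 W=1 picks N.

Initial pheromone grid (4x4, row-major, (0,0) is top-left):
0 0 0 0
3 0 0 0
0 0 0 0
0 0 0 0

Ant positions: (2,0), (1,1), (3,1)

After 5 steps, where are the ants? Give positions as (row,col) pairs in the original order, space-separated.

Step 1: ant0:(2,0)->N->(1,0) | ant1:(1,1)->W->(1,0) | ant2:(3,1)->N->(2,1)
  grid max=6 at (1,0)
Step 2: ant0:(1,0)->N->(0,0) | ant1:(1,0)->N->(0,0) | ant2:(2,1)->N->(1,1)
  grid max=5 at (1,0)
Step 3: ant0:(0,0)->S->(1,0) | ant1:(0,0)->S->(1,0) | ant2:(1,1)->W->(1,0)
  grid max=10 at (1,0)
Step 4: ant0:(1,0)->N->(0,0) | ant1:(1,0)->N->(0,0) | ant2:(1,0)->N->(0,0)
  grid max=9 at (1,0)
Step 5: ant0:(0,0)->S->(1,0) | ant1:(0,0)->S->(1,0) | ant2:(0,0)->S->(1,0)
  grid max=14 at (1,0)

(1,0) (1,0) (1,0)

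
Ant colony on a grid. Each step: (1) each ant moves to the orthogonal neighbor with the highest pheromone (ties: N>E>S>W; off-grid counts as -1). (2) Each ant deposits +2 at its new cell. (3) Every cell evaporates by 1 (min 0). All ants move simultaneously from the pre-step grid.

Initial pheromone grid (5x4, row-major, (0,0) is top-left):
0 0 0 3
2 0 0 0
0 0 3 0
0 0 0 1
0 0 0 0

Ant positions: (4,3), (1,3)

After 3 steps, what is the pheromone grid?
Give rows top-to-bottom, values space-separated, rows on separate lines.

After step 1: ants at (3,3),(0,3)
  0 0 0 4
  1 0 0 0
  0 0 2 0
  0 0 0 2
  0 0 0 0
After step 2: ants at (2,3),(1,3)
  0 0 0 3
  0 0 0 1
  0 0 1 1
  0 0 0 1
  0 0 0 0
After step 3: ants at (1,3),(0,3)
  0 0 0 4
  0 0 0 2
  0 0 0 0
  0 0 0 0
  0 0 0 0

0 0 0 4
0 0 0 2
0 0 0 0
0 0 0 0
0 0 0 0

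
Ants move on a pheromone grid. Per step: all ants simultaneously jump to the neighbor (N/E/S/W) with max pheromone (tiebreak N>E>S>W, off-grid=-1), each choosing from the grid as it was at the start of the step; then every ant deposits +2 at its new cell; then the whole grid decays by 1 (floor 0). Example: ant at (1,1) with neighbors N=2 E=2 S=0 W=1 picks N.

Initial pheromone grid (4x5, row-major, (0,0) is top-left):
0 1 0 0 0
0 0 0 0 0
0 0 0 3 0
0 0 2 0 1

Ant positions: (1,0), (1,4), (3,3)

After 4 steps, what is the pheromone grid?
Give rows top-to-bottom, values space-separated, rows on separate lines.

After step 1: ants at (0,0),(0,4),(2,3)
  1 0 0 0 1
  0 0 0 0 0
  0 0 0 4 0
  0 0 1 0 0
After step 2: ants at (0,1),(1,4),(1,3)
  0 1 0 0 0
  0 0 0 1 1
  0 0 0 3 0
  0 0 0 0 0
After step 3: ants at (0,2),(1,3),(2,3)
  0 0 1 0 0
  0 0 0 2 0
  0 0 0 4 0
  0 0 0 0 0
After step 4: ants at (0,3),(2,3),(1,3)
  0 0 0 1 0
  0 0 0 3 0
  0 0 0 5 0
  0 0 0 0 0

0 0 0 1 0
0 0 0 3 0
0 0 0 5 0
0 0 0 0 0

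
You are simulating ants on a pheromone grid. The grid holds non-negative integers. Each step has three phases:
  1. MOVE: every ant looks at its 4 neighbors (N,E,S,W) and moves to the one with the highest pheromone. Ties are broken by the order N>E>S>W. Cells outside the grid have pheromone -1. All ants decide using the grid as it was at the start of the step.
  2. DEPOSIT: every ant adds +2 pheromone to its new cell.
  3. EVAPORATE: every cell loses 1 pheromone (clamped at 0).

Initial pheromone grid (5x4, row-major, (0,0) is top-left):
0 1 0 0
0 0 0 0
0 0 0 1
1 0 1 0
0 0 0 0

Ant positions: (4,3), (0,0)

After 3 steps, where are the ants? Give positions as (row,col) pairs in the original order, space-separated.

Step 1: ant0:(4,3)->N->(3,3) | ant1:(0,0)->E->(0,1)
  grid max=2 at (0,1)
Step 2: ant0:(3,3)->N->(2,3) | ant1:(0,1)->E->(0,2)
  grid max=1 at (0,1)
Step 3: ant0:(2,3)->N->(1,3) | ant1:(0,2)->W->(0,1)
  grid max=2 at (0,1)

(1,3) (0,1)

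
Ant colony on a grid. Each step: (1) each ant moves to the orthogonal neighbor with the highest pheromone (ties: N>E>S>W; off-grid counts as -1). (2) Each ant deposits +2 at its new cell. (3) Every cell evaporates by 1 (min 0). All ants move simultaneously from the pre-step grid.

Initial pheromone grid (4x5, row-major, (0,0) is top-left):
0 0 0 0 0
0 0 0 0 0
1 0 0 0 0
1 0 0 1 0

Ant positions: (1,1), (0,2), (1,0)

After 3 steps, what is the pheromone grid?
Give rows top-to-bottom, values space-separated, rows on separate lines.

After step 1: ants at (0,1),(0,3),(2,0)
  0 1 0 1 0
  0 0 0 0 0
  2 0 0 0 0
  0 0 0 0 0
After step 2: ants at (0,2),(0,4),(1,0)
  0 0 1 0 1
  1 0 0 0 0
  1 0 0 0 0
  0 0 0 0 0
After step 3: ants at (0,3),(1,4),(2,0)
  0 0 0 1 0
  0 0 0 0 1
  2 0 0 0 0
  0 0 0 0 0

0 0 0 1 0
0 0 0 0 1
2 0 0 0 0
0 0 0 0 0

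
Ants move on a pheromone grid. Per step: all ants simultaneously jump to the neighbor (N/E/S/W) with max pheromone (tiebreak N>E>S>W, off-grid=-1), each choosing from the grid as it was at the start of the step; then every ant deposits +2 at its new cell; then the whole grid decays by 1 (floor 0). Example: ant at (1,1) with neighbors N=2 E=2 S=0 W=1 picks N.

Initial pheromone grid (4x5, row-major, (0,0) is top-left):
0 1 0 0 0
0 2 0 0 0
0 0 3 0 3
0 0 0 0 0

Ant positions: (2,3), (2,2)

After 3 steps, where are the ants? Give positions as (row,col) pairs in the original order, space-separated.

Step 1: ant0:(2,3)->E->(2,4) | ant1:(2,2)->N->(1,2)
  grid max=4 at (2,4)
Step 2: ant0:(2,4)->N->(1,4) | ant1:(1,2)->S->(2,2)
  grid max=3 at (2,2)
Step 3: ant0:(1,4)->S->(2,4) | ant1:(2,2)->N->(1,2)
  grid max=4 at (2,4)

(2,4) (1,2)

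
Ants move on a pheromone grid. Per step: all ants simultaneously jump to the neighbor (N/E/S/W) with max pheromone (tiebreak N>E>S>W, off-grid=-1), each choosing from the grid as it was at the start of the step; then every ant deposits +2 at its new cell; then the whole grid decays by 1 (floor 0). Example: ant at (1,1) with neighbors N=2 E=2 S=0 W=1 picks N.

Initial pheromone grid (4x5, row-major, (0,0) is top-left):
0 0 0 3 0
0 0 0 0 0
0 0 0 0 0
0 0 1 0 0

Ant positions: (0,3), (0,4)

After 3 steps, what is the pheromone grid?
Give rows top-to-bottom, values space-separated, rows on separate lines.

After step 1: ants at (0,4),(0,3)
  0 0 0 4 1
  0 0 0 0 0
  0 0 0 0 0
  0 0 0 0 0
After step 2: ants at (0,3),(0,4)
  0 0 0 5 2
  0 0 0 0 0
  0 0 0 0 0
  0 0 0 0 0
After step 3: ants at (0,4),(0,3)
  0 0 0 6 3
  0 0 0 0 0
  0 0 0 0 0
  0 0 0 0 0

0 0 0 6 3
0 0 0 0 0
0 0 0 0 0
0 0 0 0 0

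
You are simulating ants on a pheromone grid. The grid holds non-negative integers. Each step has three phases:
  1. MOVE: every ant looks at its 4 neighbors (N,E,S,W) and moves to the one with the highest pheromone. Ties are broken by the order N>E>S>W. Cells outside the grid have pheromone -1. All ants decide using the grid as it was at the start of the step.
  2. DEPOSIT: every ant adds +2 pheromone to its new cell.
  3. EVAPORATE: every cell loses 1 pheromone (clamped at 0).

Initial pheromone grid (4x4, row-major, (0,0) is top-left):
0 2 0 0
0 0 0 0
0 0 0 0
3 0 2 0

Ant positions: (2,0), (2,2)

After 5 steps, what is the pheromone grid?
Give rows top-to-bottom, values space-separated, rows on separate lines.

After step 1: ants at (3,0),(3,2)
  0 1 0 0
  0 0 0 0
  0 0 0 0
  4 0 3 0
After step 2: ants at (2,0),(2,2)
  0 0 0 0
  0 0 0 0
  1 0 1 0
  3 0 2 0
After step 3: ants at (3,0),(3,2)
  0 0 0 0
  0 0 0 0
  0 0 0 0
  4 0 3 0
After step 4: ants at (2,0),(2,2)
  0 0 0 0
  0 0 0 0
  1 0 1 0
  3 0 2 0
After step 5: ants at (3,0),(3,2)
  0 0 0 0
  0 0 0 0
  0 0 0 0
  4 0 3 0

0 0 0 0
0 0 0 0
0 0 0 0
4 0 3 0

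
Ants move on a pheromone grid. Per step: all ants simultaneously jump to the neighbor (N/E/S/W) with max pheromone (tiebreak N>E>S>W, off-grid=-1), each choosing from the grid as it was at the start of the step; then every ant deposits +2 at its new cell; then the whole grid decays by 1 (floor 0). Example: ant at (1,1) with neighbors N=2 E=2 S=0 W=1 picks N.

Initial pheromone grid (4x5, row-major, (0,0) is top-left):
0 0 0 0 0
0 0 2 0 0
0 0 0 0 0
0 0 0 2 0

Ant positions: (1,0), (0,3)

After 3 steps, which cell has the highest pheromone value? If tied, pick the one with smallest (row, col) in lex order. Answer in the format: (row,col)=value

Step 1: ant0:(1,0)->N->(0,0) | ant1:(0,3)->E->(0,4)
  grid max=1 at (0,0)
Step 2: ant0:(0,0)->E->(0,1) | ant1:(0,4)->S->(1,4)
  grid max=1 at (0,1)
Step 3: ant0:(0,1)->E->(0,2) | ant1:(1,4)->N->(0,4)
  grid max=1 at (0,2)
Final grid:
  0 0 1 0 1
  0 0 0 0 0
  0 0 0 0 0
  0 0 0 0 0
Max pheromone 1 at (0,2)

Answer: (0,2)=1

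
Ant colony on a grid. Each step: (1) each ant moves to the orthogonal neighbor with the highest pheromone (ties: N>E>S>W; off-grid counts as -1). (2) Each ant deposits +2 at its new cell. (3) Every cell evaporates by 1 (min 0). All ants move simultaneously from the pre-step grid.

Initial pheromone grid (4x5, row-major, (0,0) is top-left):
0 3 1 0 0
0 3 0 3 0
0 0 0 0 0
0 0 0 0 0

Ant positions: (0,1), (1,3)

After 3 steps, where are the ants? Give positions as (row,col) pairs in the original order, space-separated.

Step 1: ant0:(0,1)->S->(1,1) | ant1:(1,3)->N->(0,3)
  grid max=4 at (1,1)
Step 2: ant0:(1,1)->N->(0,1) | ant1:(0,3)->S->(1,3)
  grid max=3 at (0,1)
Step 3: ant0:(0,1)->S->(1,1) | ant1:(1,3)->N->(0,3)
  grid max=4 at (1,1)

(1,1) (0,3)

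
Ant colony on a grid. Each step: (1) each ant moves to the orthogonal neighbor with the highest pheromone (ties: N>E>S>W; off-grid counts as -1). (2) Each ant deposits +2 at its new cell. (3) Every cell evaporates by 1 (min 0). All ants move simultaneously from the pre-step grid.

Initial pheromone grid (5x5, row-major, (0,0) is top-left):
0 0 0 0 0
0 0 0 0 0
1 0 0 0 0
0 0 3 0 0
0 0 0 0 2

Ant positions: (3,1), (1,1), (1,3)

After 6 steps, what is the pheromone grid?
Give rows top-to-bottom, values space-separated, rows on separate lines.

After step 1: ants at (3,2),(0,1),(0,3)
  0 1 0 1 0
  0 0 0 0 0
  0 0 0 0 0
  0 0 4 0 0
  0 0 0 0 1
After step 2: ants at (2,2),(0,2),(0,4)
  0 0 1 0 1
  0 0 0 0 0
  0 0 1 0 0
  0 0 3 0 0
  0 0 0 0 0
After step 3: ants at (3,2),(0,3),(1,4)
  0 0 0 1 0
  0 0 0 0 1
  0 0 0 0 0
  0 0 4 0 0
  0 0 0 0 0
After step 4: ants at (2,2),(0,4),(0,4)
  0 0 0 0 3
  0 0 0 0 0
  0 0 1 0 0
  0 0 3 0 0
  0 0 0 0 0
After step 5: ants at (3,2),(1,4),(1,4)
  0 0 0 0 2
  0 0 0 0 3
  0 0 0 0 0
  0 0 4 0 0
  0 0 0 0 0
After step 6: ants at (2,2),(0,4),(0,4)
  0 0 0 0 5
  0 0 0 0 2
  0 0 1 0 0
  0 0 3 0 0
  0 0 0 0 0

0 0 0 0 5
0 0 0 0 2
0 0 1 0 0
0 0 3 0 0
0 0 0 0 0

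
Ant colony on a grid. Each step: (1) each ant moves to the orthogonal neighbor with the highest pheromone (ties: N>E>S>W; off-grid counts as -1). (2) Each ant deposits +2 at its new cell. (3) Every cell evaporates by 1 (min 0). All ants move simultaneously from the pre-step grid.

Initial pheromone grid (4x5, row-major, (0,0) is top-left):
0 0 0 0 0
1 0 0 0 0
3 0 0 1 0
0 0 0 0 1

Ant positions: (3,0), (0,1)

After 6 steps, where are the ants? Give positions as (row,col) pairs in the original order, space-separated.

Step 1: ant0:(3,0)->N->(2,0) | ant1:(0,1)->E->(0,2)
  grid max=4 at (2,0)
Step 2: ant0:(2,0)->N->(1,0) | ant1:(0,2)->E->(0,3)
  grid max=3 at (2,0)
Step 3: ant0:(1,0)->S->(2,0) | ant1:(0,3)->E->(0,4)
  grid max=4 at (2,0)
Step 4: ant0:(2,0)->N->(1,0) | ant1:(0,4)->S->(1,4)
  grid max=3 at (2,0)
Step 5: ant0:(1,0)->S->(2,0) | ant1:(1,4)->N->(0,4)
  grid max=4 at (2,0)
Step 6: ant0:(2,0)->N->(1,0) | ant1:(0,4)->S->(1,4)
  grid max=3 at (2,0)

(1,0) (1,4)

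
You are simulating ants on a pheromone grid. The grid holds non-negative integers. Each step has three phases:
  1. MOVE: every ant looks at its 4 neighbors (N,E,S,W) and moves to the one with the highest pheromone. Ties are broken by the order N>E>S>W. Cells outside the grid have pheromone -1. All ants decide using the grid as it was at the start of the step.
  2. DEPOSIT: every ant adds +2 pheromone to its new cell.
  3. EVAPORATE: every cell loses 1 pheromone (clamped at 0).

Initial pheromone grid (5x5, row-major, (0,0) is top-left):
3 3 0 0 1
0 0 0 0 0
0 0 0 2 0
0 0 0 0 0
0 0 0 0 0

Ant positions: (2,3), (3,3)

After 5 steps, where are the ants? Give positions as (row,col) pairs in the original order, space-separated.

Step 1: ant0:(2,3)->N->(1,3) | ant1:(3,3)->N->(2,3)
  grid max=3 at (2,3)
Step 2: ant0:(1,3)->S->(2,3) | ant1:(2,3)->N->(1,3)
  grid max=4 at (2,3)
Step 3: ant0:(2,3)->N->(1,3) | ant1:(1,3)->S->(2,3)
  grid max=5 at (2,3)
Step 4: ant0:(1,3)->S->(2,3) | ant1:(2,3)->N->(1,3)
  grid max=6 at (2,3)
Step 5: ant0:(2,3)->N->(1,3) | ant1:(1,3)->S->(2,3)
  grid max=7 at (2,3)

(1,3) (2,3)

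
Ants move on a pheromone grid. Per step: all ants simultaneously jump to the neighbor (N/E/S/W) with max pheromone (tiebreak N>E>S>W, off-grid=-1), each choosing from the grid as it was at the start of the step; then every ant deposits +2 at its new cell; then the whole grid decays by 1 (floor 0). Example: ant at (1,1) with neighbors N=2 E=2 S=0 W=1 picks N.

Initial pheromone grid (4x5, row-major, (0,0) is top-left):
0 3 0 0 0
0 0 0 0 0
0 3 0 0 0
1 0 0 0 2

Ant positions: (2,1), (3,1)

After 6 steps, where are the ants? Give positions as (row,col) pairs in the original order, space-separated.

Step 1: ant0:(2,1)->N->(1,1) | ant1:(3,1)->N->(2,1)
  grid max=4 at (2,1)
Step 2: ant0:(1,1)->S->(2,1) | ant1:(2,1)->N->(1,1)
  grid max=5 at (2,1)
Step 3: ant0:(2,1)->N->(1,1) | ant1:(1,1)->S->(2,1)
  grid max=6 at (2,1)
Step 4: ant0:(1,1)->S->(2,1) | ant1:(2,1)->N->(1,1)
  grid max=7 at (2,1)
Step 5: ant0:(2,1)->N->(1,1) | ant1:(1,1)->S->(2,1)
  grid max=8 at (2,1)
Step 6: ant0:(1,1)->S->(2,1) | ant1:(2,1)->N->(1,1)
  grid max=9 at (2,1)

(2,1) (1,1)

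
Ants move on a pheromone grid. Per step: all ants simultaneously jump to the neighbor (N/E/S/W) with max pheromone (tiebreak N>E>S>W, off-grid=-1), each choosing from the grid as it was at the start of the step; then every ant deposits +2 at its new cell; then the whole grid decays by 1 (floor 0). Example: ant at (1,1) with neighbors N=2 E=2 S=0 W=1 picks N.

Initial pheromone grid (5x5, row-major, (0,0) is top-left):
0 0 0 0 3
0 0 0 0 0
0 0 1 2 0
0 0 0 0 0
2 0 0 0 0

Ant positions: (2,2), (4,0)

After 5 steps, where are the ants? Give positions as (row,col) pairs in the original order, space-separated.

Step 1: ant0:(2,2)->E->(2,3) | ant1:(4,0)->N->(3,0)
  grid max=3 at (2,3)
Step 2: ant0:(2,3)->N->(1,3) | ant1:(3,0)->S->(4,0)
  grid max=2 at (2,3)
Step 3: ant0:(1,3)->S->(2,3) | ant1:(4,0)->N->(3,0)
  grid max=3 at (2,3)
Step 4: ant0:(2,3)->N->(1,3) | ant1:(3,0)->S->(4,0)
  grid max=2 at (2,3)
Step 5: ant0:(1,3)->S->(2,3) | ant1:(4,0)->N->(3,0)
  grid max=3 at (2,3)

(2,3) (3,0)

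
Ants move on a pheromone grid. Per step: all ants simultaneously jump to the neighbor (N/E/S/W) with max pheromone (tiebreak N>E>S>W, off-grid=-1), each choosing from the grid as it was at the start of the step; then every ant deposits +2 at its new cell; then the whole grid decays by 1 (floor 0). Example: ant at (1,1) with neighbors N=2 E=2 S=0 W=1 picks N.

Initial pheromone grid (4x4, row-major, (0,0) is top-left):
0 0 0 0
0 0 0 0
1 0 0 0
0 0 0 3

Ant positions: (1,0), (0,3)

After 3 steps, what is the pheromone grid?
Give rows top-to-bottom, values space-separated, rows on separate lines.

After step 1: ants at (2,0),(1,3)
  0 0 0 0
  0 0 0 1
  2 0 0 0
  0 0 0 2
After step 2: ants at (1,0),(0,3)
  0 0 0 1
  1 0 0 0
  1 0 0 0
  0 0 0 1
After step 3: ants at (2,0),(1,3)
  0 0 0 0
  0 0 0 1
  2 0 0 0
  0 0 0 0

0 0 0 0
0 0 0 1
2 0 0 0
0 0 0 0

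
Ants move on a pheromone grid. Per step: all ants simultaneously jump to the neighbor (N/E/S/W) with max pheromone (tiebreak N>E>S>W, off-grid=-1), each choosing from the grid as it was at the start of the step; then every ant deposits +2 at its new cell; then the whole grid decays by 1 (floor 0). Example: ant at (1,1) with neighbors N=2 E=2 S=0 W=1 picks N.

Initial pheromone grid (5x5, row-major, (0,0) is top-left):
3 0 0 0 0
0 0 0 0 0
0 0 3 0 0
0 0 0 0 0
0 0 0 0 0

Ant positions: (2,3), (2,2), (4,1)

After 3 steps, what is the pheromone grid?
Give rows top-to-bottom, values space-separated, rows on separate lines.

After step 1: ants at (2,2),(1,2),(3,1)
  2 0 0 0 0
  0 0 1 0 0
  0 0 4 0 0
  0 1 0 0 0
  0 0 0 0 0
After step 2: ants at (1,2),(2,2),(2,1)
  1 0 0 0 0
  0 0 2 0 0
  0 1 5 0 0
  0 0 0 0 0
  0 0 0 0 0
After step 3: ants at (2,2),(1,2),(2,2)
  0 0 0 0 0
  0 0 3 0 0
  0 0 8 0 0
  0 0 0 0 0
  0 0 0 0 0

0 0 0 0 0
0 0 3 0 0
0 0 8 0 0
0 0 0 0 0
0 0 0 0 0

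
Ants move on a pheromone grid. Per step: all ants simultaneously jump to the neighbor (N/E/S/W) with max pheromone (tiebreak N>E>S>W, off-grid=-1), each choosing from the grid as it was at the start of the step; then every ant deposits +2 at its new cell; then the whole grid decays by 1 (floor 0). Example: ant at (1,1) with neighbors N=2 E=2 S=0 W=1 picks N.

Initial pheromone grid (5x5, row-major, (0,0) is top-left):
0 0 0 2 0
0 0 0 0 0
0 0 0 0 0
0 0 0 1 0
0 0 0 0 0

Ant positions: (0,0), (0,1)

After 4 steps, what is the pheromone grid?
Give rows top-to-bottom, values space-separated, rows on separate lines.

After step 1: ants at (0,1),(0,2)
  0 1 1 1 0
  0 0 0 0 0
  0 0 0 0 0
  0 0 0 0 0
  0 0 0 0 0
After step 2: ants at (0,2),(0,3)
  0 0 2 2 0
  0 0 0 0 0
  0 0 0 0 0
  0 0 0 0 0
  0 0 0 0 0
After step 3: ants at (0,3),(0,2)
  0 0 3 3 0
  0 0 0 0 0
  0 0 0 0 0
  0 0 0 0 0
  0 0 0 0 0
After step 4: ants at (0,2),(0,3)
  0 0 4 4 0
  0 0 0 0 0
  0 0 0 0 0
  0 0 0 0 0
  0 0 0 0 0

0 0 4 4 0
0 0 0 0 0
0 0 0 0 0
0 0 0 0 0
0 0 0 0 0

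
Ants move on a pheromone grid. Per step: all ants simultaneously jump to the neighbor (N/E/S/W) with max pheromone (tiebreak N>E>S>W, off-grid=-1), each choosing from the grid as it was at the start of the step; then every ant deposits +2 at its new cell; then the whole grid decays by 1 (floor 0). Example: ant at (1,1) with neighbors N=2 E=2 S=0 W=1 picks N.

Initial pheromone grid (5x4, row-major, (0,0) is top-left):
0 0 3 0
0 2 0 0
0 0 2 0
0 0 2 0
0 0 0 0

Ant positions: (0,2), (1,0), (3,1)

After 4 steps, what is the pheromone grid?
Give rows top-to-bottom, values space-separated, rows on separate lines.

After step 1: ants at (0,3),(1,1),(3,2)
  0 0 2 1
  0 3 0 0
  0 0 1 0
  0 0 3 0
  0 0 0 0
After step 2: ants at (0,2),(0,1),(2,2)
  0 1 3 0
  0 2 0 0
  0 0 2 0
  0 0 2 0
  0 0 0 0
After step 3: ants at (0,1),(0,2),(3,2)
  0 2 4 0
  0 1 0 0
  0 0 1 0
  0 0 3 0
  0 0 0 0
After step 4: ants at (0,2),(0,1),(2,2)
  0 3 5 0
  0 0 0 0
  0 0 2 0
  0 0 2 0
  0 0 0 0

0 3 5 0
0 0 0 0
0 0 2 0
0 0 2 0
0 0 0 0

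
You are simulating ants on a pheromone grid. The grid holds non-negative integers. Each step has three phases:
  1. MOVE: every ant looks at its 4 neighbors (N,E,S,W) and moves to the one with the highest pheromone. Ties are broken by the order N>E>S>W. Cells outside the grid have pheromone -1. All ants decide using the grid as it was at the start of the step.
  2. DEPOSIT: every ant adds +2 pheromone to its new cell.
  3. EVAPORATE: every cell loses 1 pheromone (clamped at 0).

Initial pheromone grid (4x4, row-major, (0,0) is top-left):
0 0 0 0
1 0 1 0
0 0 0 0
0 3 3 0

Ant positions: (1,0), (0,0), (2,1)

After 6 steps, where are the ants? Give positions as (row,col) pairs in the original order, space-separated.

Step 1: ant0:(1,0)->N->(0,0) | ant1:(0,0)->S->(1,0) | ant2:(2,1)->S->(3,1)
  grid max=4 at (3,1)
Step 2: ant0:(0,0)->S->(1,0) | ant1:(1,0)->N->(0,0) | ant2:(3,1)->E->(3,2)
  grid max=3 at (1,0)
Step 3: ant0:(1,0)->N->(0,0) | ant1:(0,0)->S->(1,0) | ant2:(3,2)->W->(3,1)
  grid max=4 at (1,0)
Step 4: ant0:(0,0)->S->(1,0) | ant1:(1,0)->N->(0,0) | ant2:(3,1)->E->(3,2)
  grid max=5 at (1,0)
Step 5: ant0:(1,0)->N->(0,0) | ant1:(0,0)->S->(1,0) | ant2:(3,2)->W->(3,1)
  grid max=6 at (1,0)
Step 6: ant0:(0,0)->S->(1,0) | ant1:(1,0)->N->(0,0) | ant2:(3,1)->E->(3,2)
  grid max=7 at (1,0)

(1,0) (0,0) (3,2)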